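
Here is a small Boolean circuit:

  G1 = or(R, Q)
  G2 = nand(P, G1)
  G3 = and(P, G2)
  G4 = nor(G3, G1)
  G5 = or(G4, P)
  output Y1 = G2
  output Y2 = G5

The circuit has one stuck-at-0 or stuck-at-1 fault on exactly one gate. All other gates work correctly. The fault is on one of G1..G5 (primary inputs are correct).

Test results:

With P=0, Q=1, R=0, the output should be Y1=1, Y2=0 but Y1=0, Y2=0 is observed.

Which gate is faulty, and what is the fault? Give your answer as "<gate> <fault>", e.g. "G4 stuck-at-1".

G2 stuck-at-0

Fault-free values for test 1 (P=0, Q=1, R=0): G1=1, G2=1, G3=0, G4=0, G5=0, giving Y1=1, Y2=0. Observed Y1=0, Y2=0.
Test 1: faults giving observed Y1=0, Y2=0 are {G2 stuck-at-0}.
Only G2 stuck-at-0 is consistent with every test.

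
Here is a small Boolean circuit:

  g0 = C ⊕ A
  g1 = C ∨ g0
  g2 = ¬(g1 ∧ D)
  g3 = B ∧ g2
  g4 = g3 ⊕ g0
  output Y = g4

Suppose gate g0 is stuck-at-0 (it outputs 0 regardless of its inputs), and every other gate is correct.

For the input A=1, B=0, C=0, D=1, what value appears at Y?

0

Propagate with g0 forced: g0=0 [stuck-at-0], g1=0, g2=1, g3=0, g4=0.
So Y = 0. (Without the fault it would be 1.)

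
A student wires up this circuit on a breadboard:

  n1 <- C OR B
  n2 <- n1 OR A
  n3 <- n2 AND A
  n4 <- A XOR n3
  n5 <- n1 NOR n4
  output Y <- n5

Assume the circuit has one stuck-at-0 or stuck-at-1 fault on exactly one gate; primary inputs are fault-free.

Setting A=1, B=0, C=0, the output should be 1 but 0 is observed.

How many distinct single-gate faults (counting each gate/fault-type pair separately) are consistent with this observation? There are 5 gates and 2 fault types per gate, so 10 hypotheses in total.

5

Fault-free: n1=0, n2=1, n3=1, n4=0, n5=1 → 1. Observed 0.
  n1 stuck-at-0: output 1 ✗
  n1 stuck-at-1: output 0 ✓
  n2 stuck-at-0: output 0 ✓
  n2 stuck-at-1: output 1 ✗
  n3 stuck-at-0: output 0 ✓
  n3 stuck-at-1: output 1 ✗
  n4 stuck-at-0: output 1 ✗
  n4 stuck-at-1: output 0 ✓
  n5 stuck-at-0: output 0 ✓
  n5 stuck-at-1: output 1 ✗
Consistent faults: {n1 stuck-at-1, n2 stuck-at-0, n3 stuck-at-0, n4 stuck-at-1, n5 stuck-at-0} — 5 in all.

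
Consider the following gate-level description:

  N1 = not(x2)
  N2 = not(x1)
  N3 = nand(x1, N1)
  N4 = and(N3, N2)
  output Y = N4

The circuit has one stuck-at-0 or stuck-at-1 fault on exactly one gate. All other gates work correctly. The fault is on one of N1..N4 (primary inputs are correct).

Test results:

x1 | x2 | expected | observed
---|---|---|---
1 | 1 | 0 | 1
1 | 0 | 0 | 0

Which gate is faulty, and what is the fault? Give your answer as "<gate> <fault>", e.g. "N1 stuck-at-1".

Fault-free values for test 1 (x1=1, x2=1): N1=0, N2=0, N3=1, N4=0, giving Y=0. Observed 1.
Test 1: faults giving observed 1 are {N2 stuck-at-1, N4 stuck-at-1}.
Test 2 (x1=1, x2=0): fault-free N1=1, N2=0, N3=0, N4=0 → 0; observed 0. Eliminates N4 stuck-at-1.
Only N2 stuck-at-1 is consistent with every test.

N2 stuck-at-1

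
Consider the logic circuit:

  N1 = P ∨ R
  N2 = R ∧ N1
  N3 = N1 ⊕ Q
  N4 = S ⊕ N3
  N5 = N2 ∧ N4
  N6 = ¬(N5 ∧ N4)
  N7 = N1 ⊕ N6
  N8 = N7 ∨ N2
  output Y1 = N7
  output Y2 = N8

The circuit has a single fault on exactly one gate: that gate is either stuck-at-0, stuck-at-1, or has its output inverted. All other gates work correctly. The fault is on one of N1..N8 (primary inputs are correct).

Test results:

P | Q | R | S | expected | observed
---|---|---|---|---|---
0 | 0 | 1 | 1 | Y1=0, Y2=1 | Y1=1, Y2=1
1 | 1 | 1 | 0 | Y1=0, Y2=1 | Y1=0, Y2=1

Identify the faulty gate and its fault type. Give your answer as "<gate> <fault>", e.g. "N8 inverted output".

Fault-free values for test 1 (P=0, Q=0, R=1, S=1): N1=1, N2=1, N3=1, N4=0, N5=0, N6=1, N7=0, N8=1, giving Y1=0, Y2=1. Observed Y1=1, Y2=1.
Test 1: faults giving observed Y1=1, Y2=1 are {N1 stuck-at-0, N1 inverted output, N3 stuck-at-0, N3 inverted output, N4 stuck-at-1, N4 inverted output, N6 stuck-at-0, N6 inverted output, N7 stuck-at-1, N7 inverted output}.
Test 2 (P=1, Q=1, R=1, S=0): fault-free N1=1, N2=1, N3=0, N4=0, N5=0, N6=1, N7=0, N8=1 → Y1=0, Y2=1; observed Y1=0, Y2=1. Eliminates N1 stuck-at-0, N1 inverted output, N3 inverted output, N4 stuck-at-1, N4 inverted output, N6 stuck-at-0, N6 inverted output, N7 stuck-at-1, N7 inverted output.
Only N3 stuck-at-0 is consistent with every test.

N3 stuck-at-0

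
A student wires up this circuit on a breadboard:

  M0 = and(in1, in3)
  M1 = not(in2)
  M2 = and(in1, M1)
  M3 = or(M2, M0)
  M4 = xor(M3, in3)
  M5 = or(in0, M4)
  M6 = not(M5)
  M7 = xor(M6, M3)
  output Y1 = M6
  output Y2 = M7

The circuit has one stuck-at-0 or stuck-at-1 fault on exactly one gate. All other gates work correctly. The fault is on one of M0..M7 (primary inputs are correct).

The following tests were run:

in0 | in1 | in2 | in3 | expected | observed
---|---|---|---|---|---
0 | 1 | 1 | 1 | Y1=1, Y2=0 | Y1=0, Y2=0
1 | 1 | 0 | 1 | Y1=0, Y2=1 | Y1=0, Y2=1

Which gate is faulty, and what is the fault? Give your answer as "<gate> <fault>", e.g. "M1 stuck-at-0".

M0 stuck-at-0

Fault-free values for test 1 (in0=0, in1=1, in2=1, in3=1): M0=1, M1=0, M2=0, M3=1, M4=0, M5=0, M6=1, M7=0, giving Y1=1, Y2=0. Observed Y1=0, Y2=0.
Test 1: faults giving observed Y1=0, Y2=0 are {M0 stuck-at-0, M3 stuck-at-0}.
Test 2 (in0=1, in1=1, in2=0, in3=1): fault-free M0=1, M1=1, M2=1, M3=1, M4=0, M5=1, M6=0, M7=1 → Y1=0, Y2=1; observed Y1=0, Y2=1. Eliminates M3 stuck-at-0.
Only M0 stuck-at-0 is consistent with every test.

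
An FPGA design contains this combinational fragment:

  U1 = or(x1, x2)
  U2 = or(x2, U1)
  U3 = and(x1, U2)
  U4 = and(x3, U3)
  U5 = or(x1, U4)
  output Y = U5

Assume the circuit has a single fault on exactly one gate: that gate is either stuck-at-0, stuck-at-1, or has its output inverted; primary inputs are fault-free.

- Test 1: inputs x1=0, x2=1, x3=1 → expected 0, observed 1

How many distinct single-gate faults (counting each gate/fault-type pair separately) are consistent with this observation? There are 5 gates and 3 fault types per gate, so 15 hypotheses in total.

Fault-free: U1=1, U2=1, U3=0, U4=0, U5=0 → 0. Observed 1.
  U1: none of the 3 fault types match ✗
  U2: none of the 3 fault types match ✗
  U3: stuck-at-1, inverted output ✓; others ✗
  U4: stuck-at-1, inverted output ✓; others ✗
  U5: stuck-at-1, inverted output ✓; others ✗
Consistent faults: {U3 stuck-at-1, U3 inverted output, U4 stuck-at-1, U4 inverted output, U5 stuck-at-1, U5 inverted output} — 6 in all.

6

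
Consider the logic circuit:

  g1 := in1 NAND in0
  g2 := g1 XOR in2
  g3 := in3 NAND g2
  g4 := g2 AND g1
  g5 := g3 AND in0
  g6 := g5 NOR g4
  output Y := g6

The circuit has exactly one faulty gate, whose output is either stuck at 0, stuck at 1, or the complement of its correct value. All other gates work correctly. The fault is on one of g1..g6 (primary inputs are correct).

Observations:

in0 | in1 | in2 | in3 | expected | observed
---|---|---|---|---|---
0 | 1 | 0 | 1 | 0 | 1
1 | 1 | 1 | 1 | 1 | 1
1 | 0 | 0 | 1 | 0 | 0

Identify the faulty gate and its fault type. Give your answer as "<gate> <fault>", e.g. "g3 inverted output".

Fault-free values for test 1 (in0=0, in1=1, in2=0, in3=1): g1=1, g2=1, g3=0, g4=1, g5=0, g6=0, giving Y=0. Observed 1.
Test 1: faults giving observed 1 are {g1 stuck-at-0, g1 inverted output, g2 stuck-at-0, g2 inverted output, g4 stuck-at-0, g4 inverted output, g6 stuck-at-1, g6 inverted output}.
Test 2 (in0=1, in1=1, in2=1, in3=1): fault-free g1=0, g2=1, g3=0, g4=0, g5=0, g6=1 → 1; observed 1. Eliminates g1 inverted output, g2 stuck-at-0, g2 inverted output, g4 inverted output, g6 inverted output.
Test 3 (in0=1, in1=0, in2=0, in3=1): fault-free g1=1, g2=1, g3=0, g4=1, g5=0, g6=0 → 0; observed 0. Eliminates g4 stuck-at-0, g6 stuck-at-1.
Only g1 stuck-at-0 is consistent with every test.

g1 stuck-at-0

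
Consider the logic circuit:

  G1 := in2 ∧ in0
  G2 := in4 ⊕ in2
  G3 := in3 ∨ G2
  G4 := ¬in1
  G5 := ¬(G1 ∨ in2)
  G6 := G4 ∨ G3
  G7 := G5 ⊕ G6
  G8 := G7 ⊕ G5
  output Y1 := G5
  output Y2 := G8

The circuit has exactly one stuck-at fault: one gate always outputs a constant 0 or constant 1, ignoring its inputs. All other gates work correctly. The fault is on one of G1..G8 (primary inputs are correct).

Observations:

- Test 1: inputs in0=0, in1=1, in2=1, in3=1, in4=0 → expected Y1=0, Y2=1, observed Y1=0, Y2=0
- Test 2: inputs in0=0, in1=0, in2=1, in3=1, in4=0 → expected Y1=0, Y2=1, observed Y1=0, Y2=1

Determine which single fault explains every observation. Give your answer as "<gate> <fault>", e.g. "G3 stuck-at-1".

Fault-free values for test 1 (in0=0, in1=1, in2=1, in3=1, in4=0): G1=0, G2=1, G3=1, G4=0, G5=0, G6=1, G7=1, G8=1, giving Y1=0, Y2=1. Observed Y1=0, Y2=0.
Test 1: faults giving observed Y1=0, Y2=0 are {G3 stuck-at-0, G6 stuck-at-0, G7 stuck-at-0, G8 stuck-at-0}.
Test 2 (in0=0, in1=0, in2=1, in3=1, in4=0): fault-free G1=0, G2=1, G3=1, G4=1, G5=0, G6=1, G7=1, G8=1 → Y1=0, Y2=1; observed Y1=0, Y2=1. Eliminates G6 stuck-at-0, G7 stuck-at-0, G8 stuck-at-0.
Only G3 stuck-at-0 is consistent with every test.

G3 stuck-at-0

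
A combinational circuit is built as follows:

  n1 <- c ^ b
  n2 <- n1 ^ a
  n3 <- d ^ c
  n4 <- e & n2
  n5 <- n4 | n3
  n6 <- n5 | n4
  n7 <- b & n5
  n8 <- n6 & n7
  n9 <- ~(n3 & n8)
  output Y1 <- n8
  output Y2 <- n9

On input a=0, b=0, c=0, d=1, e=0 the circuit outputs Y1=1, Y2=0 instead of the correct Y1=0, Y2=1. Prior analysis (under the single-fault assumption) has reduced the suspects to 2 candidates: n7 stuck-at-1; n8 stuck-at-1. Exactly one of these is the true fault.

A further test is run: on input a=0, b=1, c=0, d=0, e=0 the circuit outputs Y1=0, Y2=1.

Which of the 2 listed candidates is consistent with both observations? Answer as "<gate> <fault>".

n7 stuck-at-1

Evaluate each candidate on input a=0, b=1, c=0, d=0, e=0:
  n7 stuck-at-1: n1=1, n2=1, n3=0, n4=0, n5=0, n6=0, n7=1 [stuck-at-1], n8=0, n9=1 → Y1=0, Y2=1 — matches
  n8 stuck-at-1: n1=1, n2=1, n3=0, n4=0, n5=0, n6=0, n7=0, n8=1 [stuck-at-1], n9=1 → Y1=1, Y2=1 — eliminated
Only n7 stuck-at-1 reproduces the observed Y1=0, Y2=1.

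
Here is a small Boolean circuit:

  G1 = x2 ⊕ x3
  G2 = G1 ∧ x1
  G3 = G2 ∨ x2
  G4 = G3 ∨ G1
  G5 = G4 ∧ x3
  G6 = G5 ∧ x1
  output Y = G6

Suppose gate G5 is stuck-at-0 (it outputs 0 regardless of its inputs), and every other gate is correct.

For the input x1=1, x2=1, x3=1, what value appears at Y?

0

Propagate with G5 forced: G1=0, G2=0, G3=1, G4=1, G5=0 [stuck-at-0], G6=0.
So Y = 0. (Without the fault it would be 1.)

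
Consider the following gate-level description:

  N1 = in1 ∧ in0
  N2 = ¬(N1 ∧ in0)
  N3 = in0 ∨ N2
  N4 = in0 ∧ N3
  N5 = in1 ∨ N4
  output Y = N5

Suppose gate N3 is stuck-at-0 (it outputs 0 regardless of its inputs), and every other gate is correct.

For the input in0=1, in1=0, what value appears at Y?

Propagate with N3 forced: N1=0, N2=1, N3=0 [stuck-at-0], N4=0, N5=0.
So Y = 0. (Without the fault it would be 1.)

0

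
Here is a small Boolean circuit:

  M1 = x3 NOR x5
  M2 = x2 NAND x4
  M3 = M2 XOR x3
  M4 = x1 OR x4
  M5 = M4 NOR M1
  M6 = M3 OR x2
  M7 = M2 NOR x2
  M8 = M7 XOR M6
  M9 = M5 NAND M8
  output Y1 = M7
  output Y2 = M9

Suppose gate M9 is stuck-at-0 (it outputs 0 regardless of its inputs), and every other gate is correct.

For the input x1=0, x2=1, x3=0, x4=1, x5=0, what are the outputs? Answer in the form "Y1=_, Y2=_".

Propagate with M9 forced: M1=1, M2=0, M3=0, M4=1, M5=0, M6=1, M7=0, M8=1, M9=0 [stuck-at-0].
So the outputs are Y1=0, Y2=0. (Without the fault they would be Y1=0, Y2=1.)

Y1=0, Y2=0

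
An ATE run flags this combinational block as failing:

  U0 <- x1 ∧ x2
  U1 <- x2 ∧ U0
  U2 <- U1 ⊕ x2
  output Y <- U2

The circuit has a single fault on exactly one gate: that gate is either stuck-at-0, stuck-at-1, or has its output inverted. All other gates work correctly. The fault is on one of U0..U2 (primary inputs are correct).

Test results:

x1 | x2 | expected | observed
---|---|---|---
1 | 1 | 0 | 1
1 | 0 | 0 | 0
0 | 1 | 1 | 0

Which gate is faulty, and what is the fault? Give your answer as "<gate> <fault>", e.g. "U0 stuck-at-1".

U0 inverted output

Fault-free values for test 1 (x1=1, x2=1): U0=1, U1=1, U2=0, giving Y=0. Observed 1.
Test 1: faults giving observed 1 are {U0 stuck-at-0, U0 inverted output, U1 stuck-at-0, U1 inverted output, U2 stuck-at-1, U2 inverted output}.
Test 2 (x1=1, x2=0): fault-free U0=0, U1=0, U2=0 → 0; observed 0. Eliminates U1 inverted output, U2 stuck-at-1, U2 inverted output.
Test 3 (x1=0, x2=1): fault-free U0=0, U1=0, U2=1 → 1; observed 0. Eliminates U0 stuck-at-0, U1 stuck-at-0.
Only U0 inverted output is consistent with every test.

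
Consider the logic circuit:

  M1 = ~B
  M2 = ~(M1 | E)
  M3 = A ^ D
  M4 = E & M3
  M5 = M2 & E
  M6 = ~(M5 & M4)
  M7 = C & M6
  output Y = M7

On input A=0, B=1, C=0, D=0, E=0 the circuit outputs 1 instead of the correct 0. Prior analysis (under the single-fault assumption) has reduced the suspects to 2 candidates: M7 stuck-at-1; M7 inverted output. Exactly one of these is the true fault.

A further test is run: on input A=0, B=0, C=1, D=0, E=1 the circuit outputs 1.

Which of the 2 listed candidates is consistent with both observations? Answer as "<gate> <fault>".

M7 stuck-at-1

Evaluate each candidate on input A=0, B=0, C=1, D=0, E=1:
  M7 stuck-at-1: M1=1, M2=0, M3=0, M4=0, M5=0, M6=1, M7=1 [stuck-at-1] → 1 — matches
  M7 inverted output: M1=1, M2=0, M3=0, M4=0, M5=0, M6=1, M7=0 [inverted output] → 0 — eliminated
Only M7 stuck-at-1 reproduces the observed 1.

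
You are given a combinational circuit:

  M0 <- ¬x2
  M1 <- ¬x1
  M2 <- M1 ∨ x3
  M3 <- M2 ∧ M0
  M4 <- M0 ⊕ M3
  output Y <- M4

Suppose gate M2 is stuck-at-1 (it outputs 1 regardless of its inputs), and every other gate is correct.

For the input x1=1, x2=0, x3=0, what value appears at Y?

Propagate with M2 forced: M0=1, M1=0, M2=1 [stuck-at-1], M3=1, M4=0.
So Y = 0. (Without the fault it would be 1.)

0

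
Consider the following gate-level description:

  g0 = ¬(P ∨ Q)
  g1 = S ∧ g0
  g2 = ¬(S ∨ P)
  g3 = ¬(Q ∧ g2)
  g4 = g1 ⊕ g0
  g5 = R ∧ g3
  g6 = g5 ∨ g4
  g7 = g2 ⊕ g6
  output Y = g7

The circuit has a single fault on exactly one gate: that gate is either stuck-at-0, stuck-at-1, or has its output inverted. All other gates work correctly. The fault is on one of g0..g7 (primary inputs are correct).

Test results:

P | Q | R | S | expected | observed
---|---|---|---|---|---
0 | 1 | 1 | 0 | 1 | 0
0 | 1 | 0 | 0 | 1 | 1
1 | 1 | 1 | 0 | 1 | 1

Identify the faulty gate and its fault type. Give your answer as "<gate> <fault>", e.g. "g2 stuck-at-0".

g3 stuck-at-1

Fault-free values for test 1 (P=0, Q=1, R=1, S=0): g0=0, g1=0, g2=1, g3=0, g4=0, g5=0, g6=0, g7=1, giving Y=1. Observed 0.
Test 1: faults giving observed 0 are {g0 stuck-at-1, g0 inverted output, g1 stuck-at-1, g1 inverted output, g3 stuck-at-1, g3 inverted output, g4 stuck-at-1, g4 inverted output, g5 stuck-at-1, g5 inverted output, g6 stuck-at-1, g6 inverted output, g7 stuck-at-0, g7 inverted output}.
Test 2 (P=0, Q=1, R=0, S=0): fault-free g0=0, g1=0, g2=1, g3=0, g4=0, g5=0, g6=0, g7=1 → 1; observed 1. Eliminates g0 stuck-at-1, g0 inverted output, g1 stuck-at-1, g1 inverted output, g4 stuck-at-1, g4 inverted output, g5 stuck-at-1, g5 inverted output, g6 stuck-at-1, g6 inverted output, g7 stuck-at-0, g7 inverted output.
Test 3 (P=1, Q=1, R=1, S=0): fault-free g0=0, g1=0, g2=0, g3=1, g4=0, g5=1, g6=1, g7=1 → 1; observed 1. Eliminates g3 inverted output.
Only g3 stuck-at-1 is consistent with every test.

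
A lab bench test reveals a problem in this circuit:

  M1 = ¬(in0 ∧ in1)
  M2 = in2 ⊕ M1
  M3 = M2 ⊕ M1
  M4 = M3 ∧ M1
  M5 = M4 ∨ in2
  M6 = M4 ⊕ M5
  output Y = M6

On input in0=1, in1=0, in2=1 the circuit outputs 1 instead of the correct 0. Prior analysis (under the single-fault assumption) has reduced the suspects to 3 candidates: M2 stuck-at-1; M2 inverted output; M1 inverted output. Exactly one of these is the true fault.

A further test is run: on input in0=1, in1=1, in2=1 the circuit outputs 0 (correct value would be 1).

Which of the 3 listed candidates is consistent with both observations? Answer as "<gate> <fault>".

M1 inverted output

Evaluate each candidate on input in0=1, in1=1, in2=1:
  M2 stuck-at-1: M1=0, M2=1 [stuck-at-1], M3=1, M4=0, M5=1, M6=1 → 1 — eliminated
  M2 inverted output: M1=0, M2=0 [inverted output], M3=0, M4=0, M5=1, M6=1 → 1 — eliminated
  M1 inverted output: M1=1 [inverted output], M2=0, M3=1, M4=1, M5=1, M6=0 → 0 — matches
Only M1 inverted output reproduces the observed 0.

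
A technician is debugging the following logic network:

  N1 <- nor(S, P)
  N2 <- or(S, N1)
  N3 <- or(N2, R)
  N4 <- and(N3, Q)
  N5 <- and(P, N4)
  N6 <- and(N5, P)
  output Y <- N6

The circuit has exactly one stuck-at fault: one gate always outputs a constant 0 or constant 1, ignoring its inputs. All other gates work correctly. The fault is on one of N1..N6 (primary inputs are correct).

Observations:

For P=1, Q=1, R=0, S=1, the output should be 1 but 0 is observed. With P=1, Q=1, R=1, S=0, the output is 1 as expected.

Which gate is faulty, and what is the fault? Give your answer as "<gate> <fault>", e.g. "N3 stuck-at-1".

Fault-free values for test 1 (P=1, Q=1, R=0, S=1): N1=0, N2=1, N3=1, N4=1, N5=1, N6=1, giving Y=1. Observed 0.
Test 1: faults giving observed 0 are {N2 stuck-at-0, N3 stuck-at-0, N4 stuck-at-0, N5 stuck-at-0, N6 stuck-at-0}.
Test 2 (P=1, Q=1, R=1, S=0): fault-free N1=0, N2=0, N3=1, N4=1, N5=1, N6=1 → 1; observed 1. Eliminates N3 stuck-at-0, N4 stuck-at-0, N5 stuck-at-0, N6 stuck-at-0.
Only N2 stuck-at-0 is consistent with every test.

N2 stuck-at-0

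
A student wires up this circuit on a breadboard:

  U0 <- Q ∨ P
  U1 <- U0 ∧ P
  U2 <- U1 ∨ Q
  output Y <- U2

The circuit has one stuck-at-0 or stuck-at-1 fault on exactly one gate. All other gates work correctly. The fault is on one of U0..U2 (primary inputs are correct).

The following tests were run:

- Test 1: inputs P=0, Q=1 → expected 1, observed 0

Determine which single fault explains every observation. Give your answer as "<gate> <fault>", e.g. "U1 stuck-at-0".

U2 stuck-at-0

Fault-free values for test 1 (P=0, Q=1): U0=1, U1=0, U2=1, giving Y=1. Observed 0.
Test 1: faults giving observed 0 are {U2 stuck-at-0}.
Only U2 stuck-at-0 is consistent with every test.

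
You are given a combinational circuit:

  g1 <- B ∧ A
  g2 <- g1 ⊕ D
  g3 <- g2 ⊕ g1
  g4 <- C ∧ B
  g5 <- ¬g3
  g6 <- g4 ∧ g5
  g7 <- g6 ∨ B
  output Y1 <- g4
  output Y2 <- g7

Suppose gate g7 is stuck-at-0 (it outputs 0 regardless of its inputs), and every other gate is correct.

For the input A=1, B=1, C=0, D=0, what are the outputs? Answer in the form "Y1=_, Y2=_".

Y1=0, Y2=0

Propagate with g7 forced: g1=1, g2=1, g3=0, g4=0, g5=1, g6=0, g7=0 [stuck-at-0].
So the outputs are Y1=0, Y2=0. (Without the fault they would be Y1=0, Y2=1.)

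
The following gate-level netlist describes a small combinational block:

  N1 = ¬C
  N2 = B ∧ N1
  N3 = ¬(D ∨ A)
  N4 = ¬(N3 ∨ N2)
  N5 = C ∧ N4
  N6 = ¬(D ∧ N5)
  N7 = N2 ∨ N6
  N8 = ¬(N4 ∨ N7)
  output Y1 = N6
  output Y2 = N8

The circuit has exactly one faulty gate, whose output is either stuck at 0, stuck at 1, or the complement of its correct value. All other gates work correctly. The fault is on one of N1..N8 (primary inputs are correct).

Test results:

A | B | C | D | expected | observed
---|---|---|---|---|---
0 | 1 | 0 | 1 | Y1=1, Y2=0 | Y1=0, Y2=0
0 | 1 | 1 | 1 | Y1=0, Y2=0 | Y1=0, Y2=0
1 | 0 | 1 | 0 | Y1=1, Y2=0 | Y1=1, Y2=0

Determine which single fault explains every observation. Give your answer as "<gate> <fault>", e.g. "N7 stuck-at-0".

N5 stuck-at-1

Fault-free values for test 1 (A=0, B=1, C=0, D=1): N1=1, N2=1, N3=0, N4=0, N5=0, N6=1, N7=1, N8=0, giving Y1=1, Y2=0. Observed Y1=0, Y2=0.
Test 1: faults giving observed Y1=0, Y2=0 are {N5 stuck-at-1, N5 inverted output, N6 stuck-at-0, N6 inverted output}.
Test 2 (A=0, B=1, C=1, D=1): fault-free N1=0, N2=0, N3=0, N4=1, N5=1, N6=0, N7=0, N8=0 → Y1=0, Y2=0; observed Y1=0, Y2=0. Eliminates N5 inverted output, N6 inverted output.
Test 3 (A=1, B=0, C=1, D=0): fault-free N1=0, N2=0, N3=0, N4=1, N5=1, N6=1, N7=1, N8=0 → Y1=1, Y2=0; observed Y1=1, Y2=0. Eliminates N6 stuck-at-0.
Only N5 stuck-at-1 is consistent with every test.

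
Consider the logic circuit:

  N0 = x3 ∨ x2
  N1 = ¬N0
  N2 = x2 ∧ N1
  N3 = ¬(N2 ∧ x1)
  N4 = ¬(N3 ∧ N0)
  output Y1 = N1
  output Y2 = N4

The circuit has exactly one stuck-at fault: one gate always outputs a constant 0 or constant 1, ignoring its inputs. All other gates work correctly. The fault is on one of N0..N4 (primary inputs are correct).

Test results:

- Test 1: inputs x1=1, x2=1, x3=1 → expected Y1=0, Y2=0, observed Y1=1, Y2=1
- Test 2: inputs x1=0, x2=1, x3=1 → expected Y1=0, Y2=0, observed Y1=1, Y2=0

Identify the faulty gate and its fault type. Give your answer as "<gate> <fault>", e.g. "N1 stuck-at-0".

Fault-free values for test 1 (x1=1, x2=1, x3=1): N0=1, N1=0, N2=0, N3=1, N4=0, giving Y1=0, Y2=0. Observed Y1=1, Y2=1.
Test 1: faults giving observed Y1=1, Y2=1 are {N0 stuck-at-0, N1 stuck-at-1}.
Test 2 (x1=0, x2=1, x3=1): fault-free N0=1, N1=0, N2=0, N3=1, N4=0 → Y1=0, Y2=0; observed Y1=1, Y2=0. Eliminates N0 stuck-at-0.
Only N1 stuck-at-1 is consistent with every test.

N1 stuck-at-1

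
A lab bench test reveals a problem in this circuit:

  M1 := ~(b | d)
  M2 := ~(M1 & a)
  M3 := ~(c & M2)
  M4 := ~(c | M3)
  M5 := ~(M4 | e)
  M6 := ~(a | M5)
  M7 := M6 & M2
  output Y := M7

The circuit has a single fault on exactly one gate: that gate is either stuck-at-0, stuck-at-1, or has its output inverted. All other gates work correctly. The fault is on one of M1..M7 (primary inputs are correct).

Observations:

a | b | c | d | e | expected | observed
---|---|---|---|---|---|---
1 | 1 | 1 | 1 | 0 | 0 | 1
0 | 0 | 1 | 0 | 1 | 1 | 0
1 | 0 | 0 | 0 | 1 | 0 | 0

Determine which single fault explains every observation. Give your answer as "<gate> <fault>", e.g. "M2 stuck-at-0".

M6 inverted output

Fault-free values for test 1 (a=1, b=1, c=1, d=1, e=0): M1=0, M2=1, M3=0, M4=0, M5=1, M6=0, M7=0, giving Y=0. Observed 1.
Test 1: faults giving observed 1 are {M6 stuck-at-1, M6 inverted output, M7 stuck-at-1, M7 inverted output}.
Test 2 (a=0, b=0, c=1, d=0, e=1): fault-free M1=1, M2=1, M3=0, M4=0, M5=0, M6=1, M7=1 → 1; observed 0. Eliminates M6 stuck-at-1, M7 stuck-at-1.
Test 3 (a=1, b=0, c=0, d=0, e=1): fault-free M1=1, M2=0, M3=1, M4=0, M5=0, M6=0, M7=0 → 0; observed 0. Eliminates M7 inverted output.
Only M6 inverted output is consistent with every test.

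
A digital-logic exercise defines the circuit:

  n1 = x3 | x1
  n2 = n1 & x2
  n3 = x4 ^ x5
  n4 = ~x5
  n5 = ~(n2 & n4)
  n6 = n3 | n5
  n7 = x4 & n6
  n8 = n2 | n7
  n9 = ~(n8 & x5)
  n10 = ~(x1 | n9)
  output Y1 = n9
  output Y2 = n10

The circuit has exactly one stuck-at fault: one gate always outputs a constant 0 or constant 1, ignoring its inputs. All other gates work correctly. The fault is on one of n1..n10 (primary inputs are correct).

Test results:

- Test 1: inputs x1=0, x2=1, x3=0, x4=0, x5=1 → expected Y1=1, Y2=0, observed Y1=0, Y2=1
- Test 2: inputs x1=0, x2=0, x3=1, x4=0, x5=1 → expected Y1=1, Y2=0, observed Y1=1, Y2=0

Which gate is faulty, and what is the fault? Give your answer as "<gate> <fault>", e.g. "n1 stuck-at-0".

Fault-free values for test 1 (x1=0, x2=1, x3=0, x4=0, x5=1): n1=0, n2=0, n3=1, n4=0, n5=1, n6=1, n7=0, n8=0, n9=1, n10=0, giving Y1=1, Y2=0. Observed Y1=0, Y2=1.
Test 1: faults giving observed Y1=0, Y2=1 are {n1 stuck-at-1, n2 stuck-at-1, n7 stuck-at-1, n8 stuck-at-1, n9 stuck-at-0}.
Test 2 (x1=0, x2=0, x3=1, x4=0, x5=1): fault-free n1=1, n2=0, n3=1, n4=0, n5=1, n6=1, n7=0, n8=0, n9=1, n10=0 → Y1=1, Y2=0; observed Y1=1, Y2=0. Eliminates n2 stuck-at-1, n7 stuck-at-1, n8 stuck-at-1, n9 stuck-at-0.
Only n1 stuck-at-1 is consistent with every test.

n1 stuck-at-1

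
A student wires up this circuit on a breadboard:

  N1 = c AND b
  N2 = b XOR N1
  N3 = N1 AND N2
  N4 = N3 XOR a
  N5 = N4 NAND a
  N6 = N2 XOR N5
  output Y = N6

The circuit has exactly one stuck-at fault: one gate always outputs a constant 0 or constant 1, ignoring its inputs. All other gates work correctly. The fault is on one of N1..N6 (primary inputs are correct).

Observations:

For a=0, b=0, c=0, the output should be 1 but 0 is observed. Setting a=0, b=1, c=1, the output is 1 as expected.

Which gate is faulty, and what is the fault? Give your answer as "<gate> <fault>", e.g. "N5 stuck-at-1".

Fault-free values for test 1 (a=0, b=0, c=0): N1=0, N2=0, N3=0, N4=0, N5=1, N6=1, giving Y=1. Observed 0.
Test 1: faults giving observed 0 are {N1 stuck-at-1, N2 stuck-at-1, N5 stuck-at-0, N6 stuck-at-0}.
Test 2 (a=0, b=1, c=1): fault-free N1=1, N2=0, N3=0, N4=0, N5=1, N6=1 → 1; observed 1. Eliminates N2 stuck-at-1, N5 stuck-at-0, N6 stuck-at-0.
Only N1 stuck-at-1 is consistent with every test.

N1 stuck-at-1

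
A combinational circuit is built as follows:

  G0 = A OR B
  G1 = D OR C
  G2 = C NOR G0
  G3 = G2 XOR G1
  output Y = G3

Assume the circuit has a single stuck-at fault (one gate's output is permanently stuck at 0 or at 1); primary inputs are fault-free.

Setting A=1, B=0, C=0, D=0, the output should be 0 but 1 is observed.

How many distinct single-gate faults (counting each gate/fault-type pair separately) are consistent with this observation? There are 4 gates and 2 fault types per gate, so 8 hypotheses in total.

4

Fault-free: G0=1, G1=0, G2=0, G3=0 → 0. Observed 1.
  G0 stuck-at-0: output 1 ✓
  G0 stuck-at-1: output 0 ✗
  G1 stuck-at-0: output 0 ✗
  G1 stuck-at-1: output 1 ✓
  G2 stuck-at-0: output 0 ✗
  G2 stuck-at-1: output 1 ✓
  G3 stuck-at-0: output 0 ✗
  G3 stuck-at-1: output 1 ✓
Consistent faults: {G0 stuck-at-0, G1 stuck-at-1, G2 stuck-at-1, G3 stuck-at-1} — 4 in all.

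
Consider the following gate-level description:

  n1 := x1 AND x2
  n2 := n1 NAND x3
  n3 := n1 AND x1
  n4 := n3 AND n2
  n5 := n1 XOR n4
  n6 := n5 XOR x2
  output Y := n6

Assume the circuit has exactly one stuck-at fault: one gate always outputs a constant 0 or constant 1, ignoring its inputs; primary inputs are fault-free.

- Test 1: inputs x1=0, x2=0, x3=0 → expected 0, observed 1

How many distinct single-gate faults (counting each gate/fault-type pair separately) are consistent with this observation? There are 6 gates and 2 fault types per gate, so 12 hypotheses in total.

5

Fault-free: n1=0, n2=1, n3=0, n4=0, n5=0, n6=0 → 0. Observed 1.
  n1 stuck-at-0: output 0 ✗
  n1 stuck-at-1: output 1 ✓
  n2 stuck-at-0: output 0 ✗
  n2 stuck-at-1: output 0 ✗
  n3 stuck-at-0: output 0 ✗
  n3 stuck-at-1: output 1 ✓
  n4 stuck-at-0: output 0 ✗
  n4 stuck-at-1: output 1 ✓
  n5 stuck-at-0: output 0 ✗
  n5 stuck-at-1: output 1 ✓
  n6 stuck-at-0: output 0 ✗
  n6 stuck-at-1: output 1 ✓
Consistent faults: {n1 stuck-at-1, n3 stuck-at-1, n4 stuck-at-1, n5 stuck-at-1, n6 stuck-at-1} — 5 in all.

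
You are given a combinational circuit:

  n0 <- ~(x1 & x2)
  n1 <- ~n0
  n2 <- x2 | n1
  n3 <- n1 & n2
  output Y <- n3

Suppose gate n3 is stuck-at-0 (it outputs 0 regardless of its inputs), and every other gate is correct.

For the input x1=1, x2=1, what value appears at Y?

0

Propagate with n3 forced: n0=0, n1=1, n2=1, n3=0 [stuck-at-0].
So Y = 0. (Without the fault it would be 1.)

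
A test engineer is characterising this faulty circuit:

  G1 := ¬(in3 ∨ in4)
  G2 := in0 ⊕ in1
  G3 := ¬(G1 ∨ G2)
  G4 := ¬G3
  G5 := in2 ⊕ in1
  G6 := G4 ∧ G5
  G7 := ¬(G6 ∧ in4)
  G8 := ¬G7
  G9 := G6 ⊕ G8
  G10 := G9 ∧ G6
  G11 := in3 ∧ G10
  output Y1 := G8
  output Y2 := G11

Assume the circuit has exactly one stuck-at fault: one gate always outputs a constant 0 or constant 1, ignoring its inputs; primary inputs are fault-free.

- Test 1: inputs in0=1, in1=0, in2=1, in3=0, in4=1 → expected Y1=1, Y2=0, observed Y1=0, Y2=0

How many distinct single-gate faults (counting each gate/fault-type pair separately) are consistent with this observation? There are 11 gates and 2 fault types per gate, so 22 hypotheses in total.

Fault-free: G1=0, G2=1, G3=0, G4=1, G5=1, G6=1, G7=0, G8=1, G9=0, G10=0, G11=0 → Y1=1, Y2=0. Observed Y1=0, Y2=0.
  G1: none of the 2 fault types match ✗
  G2: stuck-at-0 ✓; others ✗
  G3: stuck-at-1 ✓; others ✗
  G4: stuck-at-0 ✓; others ✗
  G5: stuck-at-0 ✓; others ✗
  G6: stuck-at-0 ✓; others ✗
  G7: stuck-at-1 ✓; others ✗
  G8: stuck-at-0 ✓; others ✗
  G9: none of the 2 fault types match ✗
  G10: none of the 2 fault types match ✗
  G11: none of the 2 fault types match ✗
Consistent faults: {G2 stuck-at-0, G3 stuck-at-1, G4 stuck-at-0, G5 stuck-at-0, G6 stuck-at-0, G7 stuck-at-1, G8 stuck-at-0} — 7 in all.

7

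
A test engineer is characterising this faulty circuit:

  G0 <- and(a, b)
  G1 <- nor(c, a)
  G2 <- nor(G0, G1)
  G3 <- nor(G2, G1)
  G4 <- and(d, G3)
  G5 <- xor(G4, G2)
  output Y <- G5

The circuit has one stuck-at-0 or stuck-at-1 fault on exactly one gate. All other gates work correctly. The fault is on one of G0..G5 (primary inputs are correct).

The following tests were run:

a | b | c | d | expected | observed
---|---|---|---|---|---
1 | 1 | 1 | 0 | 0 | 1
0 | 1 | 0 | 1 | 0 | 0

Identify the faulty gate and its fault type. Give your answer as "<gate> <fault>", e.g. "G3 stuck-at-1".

Fault-free values for test 1 (a=1, b=1, c=1, d=0): G0=1, G1=0, G2=0, G3=1, G4=0, G5=0, giving Y=0. Observed 1.
Test 1: faults giving observed 1 are {G0 stuck-at-0, G2 stuck-at-1, G4 stuck-at-1, G5 stuck-at-1}.
Test 2 (a=0, b=1, c=0, d=1): fault-free G0=0, G1=1, G2=0, G3=0, G4=0, G5=0 → 0; observed 0. Eliminates G2 stuck-at-1, G4 stuck-at-1, G5 stuck-at-1.
Only G0 stuck-at-0 is consistent with every test.

G0 stuck-at-0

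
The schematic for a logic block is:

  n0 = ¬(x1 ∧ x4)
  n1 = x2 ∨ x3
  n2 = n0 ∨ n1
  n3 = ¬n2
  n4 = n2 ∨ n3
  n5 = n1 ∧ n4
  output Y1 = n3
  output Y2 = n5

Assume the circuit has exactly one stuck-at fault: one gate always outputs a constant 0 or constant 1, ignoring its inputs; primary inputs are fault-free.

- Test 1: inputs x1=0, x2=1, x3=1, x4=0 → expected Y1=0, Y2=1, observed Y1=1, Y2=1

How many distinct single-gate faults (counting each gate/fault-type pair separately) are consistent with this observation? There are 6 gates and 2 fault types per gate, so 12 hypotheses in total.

Fault-free: n0=1, n1=1, n2=1, n3=0, n4=1, n5=1 → Y1=0, Y2=1. Observed Y1=1, Y2=1.
  n0 stuck-at-0: output Y1=0, Y2=1 ✗
  n0 stuck-at-1: output Y1=0, Y2=1 ✗
  n1 stuck-at-0: output Y1=0, Y2=0 ✗
  n1 stuck-at-1: output Y1=0, Y2=1 ✗
  n2 stuck-at-0: output Y1=1, Y2=1 ✓
  n2 stuck-at-1: output Y1=0, Y2=1 ✗
  n3 stuck-at-0: output Y1=0, Y2=1 ✗
  n3 stuck-at-1: output Y1=1, Y2=1 ✓
  n4 stuck-at-0: output Y1=0, Y2=0 ✗
  n4 stuck-at-1: output Y1=0, Y2=1 ✗
  n5 stuck-at-0: output Y1=0, Y2=0 ✗
  n5 stuck-at-1: output Y1=0, Y2=1 ✗
Consistent faults: {n2 stuck-at-0, n3 stuck-at-1} — 2 in all.

2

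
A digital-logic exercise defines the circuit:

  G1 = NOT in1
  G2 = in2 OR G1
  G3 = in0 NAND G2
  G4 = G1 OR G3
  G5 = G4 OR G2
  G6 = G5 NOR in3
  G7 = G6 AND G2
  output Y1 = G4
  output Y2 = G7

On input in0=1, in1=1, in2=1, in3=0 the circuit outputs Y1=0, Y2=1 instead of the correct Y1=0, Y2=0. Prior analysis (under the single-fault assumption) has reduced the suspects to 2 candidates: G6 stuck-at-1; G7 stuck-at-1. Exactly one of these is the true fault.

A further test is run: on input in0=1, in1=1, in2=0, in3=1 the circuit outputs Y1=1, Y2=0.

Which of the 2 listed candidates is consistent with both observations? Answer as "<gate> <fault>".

G6 stuck-at-1

Evaluate each candidate on input in0=1, in1=1, in2=0, in3=1:
  G6 stuck-at-1: G1=0, G2=0, G3=1, G4=1, G5=1, G6=1 [stuck-at-1], G7=0 → Y1=1, Y2=0 — matches
  G7 stuck-at-1: G1=0, G2=0, G3=1, G4=1, G5=1, G6=0, G7=1 [stuck-at-1] → Y1=1, Y2=1 — eliminated
Only G6 stuck-at-1 reproduces the observed Y1=1, Y2=0.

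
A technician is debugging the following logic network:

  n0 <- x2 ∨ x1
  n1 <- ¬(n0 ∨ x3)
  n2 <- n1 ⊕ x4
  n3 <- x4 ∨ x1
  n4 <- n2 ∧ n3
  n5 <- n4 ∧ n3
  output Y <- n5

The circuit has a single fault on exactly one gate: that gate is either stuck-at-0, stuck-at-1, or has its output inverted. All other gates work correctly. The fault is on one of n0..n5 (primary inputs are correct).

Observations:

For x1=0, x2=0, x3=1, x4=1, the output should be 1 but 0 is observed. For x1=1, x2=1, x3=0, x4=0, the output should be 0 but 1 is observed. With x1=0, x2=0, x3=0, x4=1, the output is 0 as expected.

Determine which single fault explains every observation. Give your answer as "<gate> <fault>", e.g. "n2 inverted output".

n1 stuck-at-1

Fault-free values for test 1 (x1=0, x2=0, x3=1, x4=1): n0=0, n1=0, n2=1, n3=1, n4=1, n5=1, giving Y=1. Observed 0.
Test 1: faults giving observed 0 are {n1 stuck-at-1, n1 inverted output, n2 stuck-at-0, n2 inverted output, n3 stuck-at-0, n3 inverted output, n4 stuck-at-0, n4 inverted output, n5 stuck-at-0, n5 inverted output}.
Test 2 (x1=1, x2=1, x3=0, x4=0): fault-free n0=1, n1=0, n2=0, n3=1, n4=0, n5=0 → 0; observed 1. Eliminates n2 stuck-at-0, n3 stuck-at-0, n3 inverted output, n4 stuck-at-0, n5 stuck-at-0.
Test 3 (x1=0, x2=0, x3=0, x4=1): fault-free n0=0, n1=1, n2=0, n3=1, n4=0, n5=0 → 0; observed 0. Eliminates n1 inverted output, n2 inverted output, n4 inverted output, n5 inverted output.
Only n1 stuck-at-1 is consistent with every test.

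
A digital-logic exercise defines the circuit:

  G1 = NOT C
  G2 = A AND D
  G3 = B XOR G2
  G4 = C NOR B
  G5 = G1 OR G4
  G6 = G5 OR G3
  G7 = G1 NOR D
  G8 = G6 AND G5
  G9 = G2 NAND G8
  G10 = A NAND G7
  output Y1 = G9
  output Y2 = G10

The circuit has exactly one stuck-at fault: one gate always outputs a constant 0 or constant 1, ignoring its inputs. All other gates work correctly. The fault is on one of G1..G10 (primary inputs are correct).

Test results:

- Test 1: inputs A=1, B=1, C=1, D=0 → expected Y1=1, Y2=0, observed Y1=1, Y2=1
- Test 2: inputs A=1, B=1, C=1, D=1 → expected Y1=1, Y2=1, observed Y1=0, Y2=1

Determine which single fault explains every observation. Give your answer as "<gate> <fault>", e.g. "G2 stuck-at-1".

G1 stuck-at-1

Fault-free values for test 1 (A=1, B=1, C=1, D=0): G1=0, G2=0, G3=1, G4=0, G5=0, G6=1, G7=1, G8=0, G9=1, G10=0, giving Y1=1, Y2=0. Observed Y1=1, Y2=1.
Test 1: faults giving observed Y1=1, Y2=1 are {G1 stuck-at-1, G7 stuck-at-0, G10 stuck-at-1}.
Test 2 (A=1, B=1, C=1, D=1): fault-free G1=0, G2=1, G3=0, G4=0, G5=0, G6=0, G7=0, G8=0, G9=1, G10=1 → Y1=1, Y2=1; observed Y1=0, Y2=1. Eliminates G7 stuck-at-0, G10 stuck-at-1.
Only G1 stuck-at-1 is consistent with every test.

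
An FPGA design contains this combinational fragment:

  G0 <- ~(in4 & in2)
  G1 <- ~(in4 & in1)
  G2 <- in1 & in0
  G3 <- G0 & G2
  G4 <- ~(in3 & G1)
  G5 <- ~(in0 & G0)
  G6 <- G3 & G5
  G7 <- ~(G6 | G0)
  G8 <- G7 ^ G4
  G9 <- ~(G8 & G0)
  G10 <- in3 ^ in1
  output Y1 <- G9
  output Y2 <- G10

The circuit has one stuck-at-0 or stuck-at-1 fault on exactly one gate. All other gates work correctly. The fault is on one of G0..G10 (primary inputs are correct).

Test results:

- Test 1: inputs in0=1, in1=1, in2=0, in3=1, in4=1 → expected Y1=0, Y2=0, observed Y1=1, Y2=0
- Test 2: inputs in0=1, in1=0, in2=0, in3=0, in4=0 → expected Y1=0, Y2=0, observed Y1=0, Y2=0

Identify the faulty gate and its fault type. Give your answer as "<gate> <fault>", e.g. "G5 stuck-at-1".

G1 stuck-at-1

Fault-free values for test 1 (in0=1, in1=1, in2=0, in3=1, in4=1): G0=1, G1=0, G2=1, G3=1, G4=1, G5=0, G6=0, G7=0, G8=1, G9=0, G10=0, giving Y1=0, Y2=0. Observed Y1=1, Y2=0.
Test 1: faults giving observed Y1=1, Y2=0 are {G0 stuck-at-0, G1 stuck-at-1, G4 stuck-at-0, G7 stuck-at-1, G8 stuck-at-0, G9 stuck-at-1}.
Test 2 (in0=1, in1=0, in2=0, in3=0, in4=0): fault-free G0=1, G1=1, G2=0, G3=0, G4=1, G5=0, G6=0, G7=0, G8=1, G9=0, G10=0 → Y1=0, Y2=0; observed Y1=0, Y2=0. Eliminates G0 stuck-at-0, G4 stuck-at-0, G7 stuck-at-1, G8 stuck-at-0, G9 stuck-at-1.
Only G1 stuck-at-1 is consistent with every test.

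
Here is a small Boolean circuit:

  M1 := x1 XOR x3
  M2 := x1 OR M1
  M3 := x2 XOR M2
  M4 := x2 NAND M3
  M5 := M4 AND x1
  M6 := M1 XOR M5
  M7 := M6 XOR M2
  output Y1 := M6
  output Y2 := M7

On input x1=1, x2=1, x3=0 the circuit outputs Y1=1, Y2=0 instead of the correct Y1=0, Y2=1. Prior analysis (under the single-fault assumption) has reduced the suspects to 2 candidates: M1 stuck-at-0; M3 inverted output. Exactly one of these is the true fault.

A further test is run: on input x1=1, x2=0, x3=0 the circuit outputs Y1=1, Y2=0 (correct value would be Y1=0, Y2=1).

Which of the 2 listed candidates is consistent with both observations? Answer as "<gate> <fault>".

M1 stuck-at-0

Evaluate each candidate on input x1=1, x2=0, x3=0:
  M1 stuck-at-0: M1=0 [stuck-at-0], M2=1, M3=1, M4=1, M5=1, M6=1, M7=0 → Y1=1, Y2=0 — matches
  M3 inverted output: M1=1, M2=1, M3=0 [inverted output], M4=1, M5=1, M6=0, M7=1 → Y1=0, Y2=1 — eliminated
Only M1 stuck-at-0 reproduces the observed Y1=1, Y2=0.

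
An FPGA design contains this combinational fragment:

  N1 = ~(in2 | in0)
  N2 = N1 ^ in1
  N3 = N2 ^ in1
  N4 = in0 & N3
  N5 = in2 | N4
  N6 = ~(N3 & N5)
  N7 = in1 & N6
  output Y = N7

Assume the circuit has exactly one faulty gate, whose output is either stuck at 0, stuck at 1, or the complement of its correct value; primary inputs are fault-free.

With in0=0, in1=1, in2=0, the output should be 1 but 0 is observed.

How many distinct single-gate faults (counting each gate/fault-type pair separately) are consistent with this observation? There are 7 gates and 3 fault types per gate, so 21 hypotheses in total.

Fault-free: N1=1, N2=0, N3=1, N4=0, N5=0, N6=1, N7=1 → 1. Observed 0.
  N1: none of the 3 fault types match ✗
  N2: none of the 3 fault types match ✗
  N3: none of the 3 fault types match ✗
  N4: stuck-at-1, inverted output ✓; others ✗
  N5: stuck-at-1, inverted output ✓; others ✗
  N6: stuck-at-0, inverted output ✓; others ✗
  N7: stuck-at-0, inverted output ✓; others ✗
Consistent faults: {N4 stuck-at-1, N4 inverted output, N5 stuck-at-1, N5 inverted output, N6 stuck-at-0, N6 inverted output, N7 stuck-at-0, N7 inverted output} — 8 in all.

8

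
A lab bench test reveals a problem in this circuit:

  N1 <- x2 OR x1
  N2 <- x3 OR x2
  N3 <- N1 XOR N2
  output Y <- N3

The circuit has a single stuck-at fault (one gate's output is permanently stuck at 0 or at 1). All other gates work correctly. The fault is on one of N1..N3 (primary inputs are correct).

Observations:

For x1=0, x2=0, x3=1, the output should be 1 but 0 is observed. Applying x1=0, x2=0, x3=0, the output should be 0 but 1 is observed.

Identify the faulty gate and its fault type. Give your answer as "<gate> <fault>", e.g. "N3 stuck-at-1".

Fault-free values for test 1 (x1=0, x2=0, x3=1): N1=0, N2=1, N3=1, giving Y=1. Observed 0.
Test 1: faults giving observed 0 are {N1 stuck-at-1, N2 stuck-at-0, N3 stuck-at-0}.
Test 2 (x1=0, x2=0, x3=0): fault-free N1=0, N2=0, N3=0 → 0; observed 1. Eliminates N2 stuck-at-0, N3 stuck-at-0.
Only N1 stuck-at-1 is consistent with every test.

N1 stuck-at-1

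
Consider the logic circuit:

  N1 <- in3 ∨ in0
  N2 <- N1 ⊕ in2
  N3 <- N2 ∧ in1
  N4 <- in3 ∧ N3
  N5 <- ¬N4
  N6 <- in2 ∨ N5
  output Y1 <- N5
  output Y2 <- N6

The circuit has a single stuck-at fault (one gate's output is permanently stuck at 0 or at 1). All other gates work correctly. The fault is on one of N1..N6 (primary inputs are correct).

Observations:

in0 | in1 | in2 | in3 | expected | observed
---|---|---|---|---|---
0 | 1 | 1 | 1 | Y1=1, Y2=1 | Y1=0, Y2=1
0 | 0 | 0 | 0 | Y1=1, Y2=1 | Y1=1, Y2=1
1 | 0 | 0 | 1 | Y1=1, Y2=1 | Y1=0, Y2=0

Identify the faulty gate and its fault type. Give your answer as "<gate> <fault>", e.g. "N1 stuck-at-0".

N3 stuck-at-1

Fault-free values for test 1 (in0=0, in1=1, in2=1, in3=1): N1=1, N2=0, N3=0, N4=0, N5=1, N6=1, giving Y1=1, Y2=1. Observed Y1=0, Y2=1.
Test 1: faults giving observed Y1=0, Y2=1 are {N1 stuck-at-0, N2 stuck-at-1, N3 stuck-at-1, N4 stuck-at-1, N5 stuck-at-0}.
Test 2 (in0=0, in1=0, in2=0, in3=0): fault-free N1=0, N2=0, N3=0, N4=0, N5=1, N6=1 → Y1=1, Y2=1; observed Y1=1, Y2=1. Eliminates N4 stuck-at-1, N5 stuck-at-0.
Test 3 (in0=1, in1=0, in2=0, in3=1): fault-free N1=1, N2=1, N3=0, N4=0, N5=1, N6=1 → Y1=1, Y2=1; observed Y1=0, Y2=0. Eliminates N1 stuck-at-0, N2 stuck-at-1.
Only N3 stuck-at-1 is consistent with every test.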